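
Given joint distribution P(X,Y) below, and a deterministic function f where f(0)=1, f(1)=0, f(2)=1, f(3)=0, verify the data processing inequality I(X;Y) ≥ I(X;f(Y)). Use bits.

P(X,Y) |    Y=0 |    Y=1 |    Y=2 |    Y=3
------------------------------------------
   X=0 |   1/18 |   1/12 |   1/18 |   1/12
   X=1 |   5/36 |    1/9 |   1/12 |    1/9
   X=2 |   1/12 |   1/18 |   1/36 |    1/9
I(X;Y) = 0.0277, I(X;f(Y)) = 0.0072, inequality holds: 0.0277 ≥ 0.0072

Data Processing Inequality: For any Markov chain X → Y → Z, we have I(X;Y) ≥ I(X;Z).

Here Z = f(Y) is a deterministic function of Y, forming X → Y → Z.

Original I(X;Y) = 0.0277 bits

After applying f:
P(X,Z) where Z=f(Y):
- P(X,Z=0) = P(X,Y=1) + P(X,Y=3)
- P(X,Z=1) = P(X,Y=0) + P(X,Y=2)

I(X;Z) = I(X;f(Y)) = 0.0072 bits

Verification: 0.0277 ≥ 0.0072 ✓

Information cannot be created by processing; the function f can only lose information about X.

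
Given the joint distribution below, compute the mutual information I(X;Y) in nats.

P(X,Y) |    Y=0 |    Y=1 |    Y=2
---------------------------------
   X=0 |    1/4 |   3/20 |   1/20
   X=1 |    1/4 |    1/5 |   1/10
0.0071 nats

Mutual information: I(X;Y) = H(X) + H(Y) - H(X,Y)

Marginals:
P(X) = (9/20, 11/20), H(X) = 0.6881 nats
P(Y) = (1/2, 7/20, 3/20), H(Y) = 0.9986 nats

Joint entropy: H(X,Y) = 1.6796 nats

I(X;Y) = 0.6881 + 0.9986 - 1.6796 = 0.0071 nats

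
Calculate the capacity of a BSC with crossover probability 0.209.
0.2604 bits

For a binary symmetric channel (BSC) with error probability p:
Capacity C = 1 - H(p) bits per symbol

where H(p) = -p log₂(p) - (1-p) log₂(1-p) is the binary entropy function.

H(0.209) = 0.7396 bits
C = 1 - 0.7396 = 0.2604 bits per symbol

This means we can reliably transmit up to 0.2604 bits of information per channel use.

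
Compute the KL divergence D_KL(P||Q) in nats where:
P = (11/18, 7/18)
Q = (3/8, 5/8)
0.1139 nats

KL divergence: D_KL(P||Q) = Σ p(x) log(p(x)/q(x))

Computing term by term:
  x=0: 11/18 × log_e[(11/18)/(3/8)] = 11/18 × 0.4884 = 0.2984
  x=1: 7/18 × log_e[(7/18)/(5/8)] = 7/18 × -0.4745 = -0.1845

D_KL(P||Q) = 0.1139 nats

Note: KL divergence is always non-negative and equals 0 iff P = Q.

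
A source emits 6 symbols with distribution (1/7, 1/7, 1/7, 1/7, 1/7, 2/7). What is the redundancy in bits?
0.0633 bits

Redundancy measures how far a source is from maximum entropy:
R = H_max - H(X)

Maximum entropy for 6 symbols: H_max = log_2(6) = 2.5850 bits
Actual entropy: H(X) = 2.5216 bits
Redundancy: R = 2.5850 - 2.5216 = 0.0633 bits

This redundancy represents potential for compression: the source could be compressed by 0.0633 bits per symbol.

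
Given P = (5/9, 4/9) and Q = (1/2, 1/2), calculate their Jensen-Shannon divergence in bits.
0.0022 bits

Jensen-Shannon divergence is:
JSD(P||Q) = 0.5 × D_KL(P||M) + 0.5 × D_KL(Q||M)
where M = 0.5 × (P + Q) is the mixture distribution.

M = 0.5 × (5/9, 4/9) + 0.5 × (1/2, 1/2) = (19/36, 17/36)

D_KL(P||M) = 0.0022 bits
D_KL(Q||M) = 0.0022 bits

JSD(P||Q) = 0.5 × 0.0022 + 0.5 × 0.0022 = 0.0022 bits

Unlike KL divergence, JSD is symmetric and bounded: 0 ≤ JSD ≤ log(2).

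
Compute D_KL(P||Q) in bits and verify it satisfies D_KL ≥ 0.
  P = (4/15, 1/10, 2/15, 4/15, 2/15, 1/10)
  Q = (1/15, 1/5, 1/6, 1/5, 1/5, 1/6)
0.3494 bits

KL divergence satisfies the Gibbs inequality: D_KL(P||Q) ≥ 0 for all distributions P, Q.

D_KL(P||Q) = Σ p(x) log(p(x)/q(x))
Term by term:
  x=0: 4/15 × log_2[(4/15)/(1/15)] = 0.5333
  x=1: 1/10 × log_2[(1/10)/(1/5)] = -0.1000
  x=2: 2/15 × log_2[(2/15)/(1/6)] = -0.0429
  x=3: 4/15 × log_2[(4/15)/(1/5)] = 0.1107
  x=4: 2/15 × log_2[(2/15)/(1/5)] = -0.0780
  x=5: 1/10 × log_2[(1/10)/(1/6)] = -0.0737
D_KL(P||Q) = 0.3494 bits

D_KL(P||Q) = 0.3494 ≥ 0 ✓

This non-negativity is a fundamental property: relative entropy cannot be negative because it measures how different Q is from P.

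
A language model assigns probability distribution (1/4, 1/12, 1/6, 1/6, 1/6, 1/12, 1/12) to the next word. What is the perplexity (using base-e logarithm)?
6.4474

Perplexity is e^H (or exp(H) for natural log).

First, H = -Σ p log p = 1.8637 nats
Perplexity = e^1.8637 = 6.4474

Interpretation: The model's uncertainty is equivalent to choosing uniformly among 6.4 options.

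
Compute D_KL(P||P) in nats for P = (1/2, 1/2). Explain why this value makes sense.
0.0000 nats

KL divergence satisfies the Gibbs inequality: D_KL(P||Q) ≥ 0 for all distributions P, Q.

D_KL(P||Q) = Σ p(x) log(p(x)/q(x))
Each term is p(x) × log_e(p(x)/p(x)) = p(x) × log_e(1) = 0, so the sum is 0.
D_KL(P||Q) = 0.0000 nats

When P = Q, the KL divergence is exactly 0, as there is no 'divergence' between identical distributions.

This non-negativity is a fundamental property: relative entropy cannot be negative because it measures how different Q is from P.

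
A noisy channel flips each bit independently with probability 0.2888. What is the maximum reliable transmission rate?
0.1328 bits

For a binary symmetric channel (BSC) with error probability p:
Capacity C = 1 - H(p) bits per symbol

where H(p) = -p log₂(p) - (1-p) log₂(1-p) is the binary entropy function.

H(0.2888) = 0.8672 bits
C = 1 - 0.8672 = 0.1328 bits per symbol

This means we can reliably transmit up to 0.1328 bits of information per channel use.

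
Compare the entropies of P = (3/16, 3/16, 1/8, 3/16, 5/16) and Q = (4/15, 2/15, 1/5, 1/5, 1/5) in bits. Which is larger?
Q

Computing entropies in bits:
H(P) = 2.2579
H(Q) = 2.2892

Distribution Q has higher entropy.

Intuition: The distribution closer to uniform (more spread out) has higher entropy.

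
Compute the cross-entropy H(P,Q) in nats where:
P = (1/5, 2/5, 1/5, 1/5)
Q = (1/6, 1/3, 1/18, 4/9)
1.5381 nats

Cross-entropy: H(P,Q) = -Σ p(x) log q(x)

Alternatively: H(P,Q) = H(P) + D_KL(P||Q)
H(P) = 1.3322 nats
D_KL(P||Q) = 0.2059 nats

H(P,Q) = 1.3322 + 0.2059 = 1.5381 nats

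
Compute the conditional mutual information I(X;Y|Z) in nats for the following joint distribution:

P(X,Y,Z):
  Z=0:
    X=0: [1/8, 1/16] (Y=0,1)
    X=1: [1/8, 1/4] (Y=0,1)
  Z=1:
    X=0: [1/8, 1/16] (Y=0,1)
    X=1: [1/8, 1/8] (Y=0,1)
0.0345 nats

Conditional mutual information: I(X;Y|Z) = H(X|Z) + H(Y|Z) - H(X,Y|Z)

H(Z) = 0.6853
H(X,Z) = 1.3421 → H(X|Z) = 0.6568
H(Y,Z) = 1.3705 → H(Y|Z) = 0.6852
H(X,Y,Z) = 1.9928 → H(X,Y|Z) = 1.3075

I(X;Y|Z) = 0.6568 + 0.6852 - 1.3075 = 0.0345 nats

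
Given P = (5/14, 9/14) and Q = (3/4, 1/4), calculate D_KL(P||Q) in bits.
0.4937 bits

KL divergence: D_KL(P||Q) = Σ p(x) log(p(x)/q(x))

Computing term by term:
  x=0: 5/14 × log_2[(5/14)/(3/4)] = 5/14 × -1.0704 = -0.3823
  x=1: 9/14 × log_2[(9/14)/(1/4)] = 9/14 × 1.3626 = 0.8759

D_KL(P||Q) = 0.4937 bits

Note: KL divergence is always non-negative and equals 0 iff P = Q.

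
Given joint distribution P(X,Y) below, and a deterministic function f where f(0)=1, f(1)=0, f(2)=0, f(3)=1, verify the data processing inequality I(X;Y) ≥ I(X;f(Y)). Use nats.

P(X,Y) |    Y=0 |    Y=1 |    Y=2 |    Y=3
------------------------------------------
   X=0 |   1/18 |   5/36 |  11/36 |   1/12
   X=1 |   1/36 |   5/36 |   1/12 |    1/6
I(X;Y) = 0.0724, I(X;f(Y)) = 0.0285, inequality holds: 0.0724 ≥ 0.0285

Data Processing Inequality: For any Markov chain X → Y → Z, we have I(X;Y) ≥ I(X;Z).

Here Z = f(Y) is a deterministic function of Y, forming X → Y → Z.

Original I(X;Y) = 0.0724 nats

After applying f:
P(X,Z) where Z=f(Y):
- P(X,Z=0) = P(X,Y=1) + P(X,Y=2)
- P(X,Z=1) = P(X,Y=0) + P(X,Y=3)

I(X;Z) = I(X;f(Y)) = 0.0285 nats

Verification: 0.0724 ≥ 0.0285 ✓

Information cannot be created by processing; the function f can only lose information about X.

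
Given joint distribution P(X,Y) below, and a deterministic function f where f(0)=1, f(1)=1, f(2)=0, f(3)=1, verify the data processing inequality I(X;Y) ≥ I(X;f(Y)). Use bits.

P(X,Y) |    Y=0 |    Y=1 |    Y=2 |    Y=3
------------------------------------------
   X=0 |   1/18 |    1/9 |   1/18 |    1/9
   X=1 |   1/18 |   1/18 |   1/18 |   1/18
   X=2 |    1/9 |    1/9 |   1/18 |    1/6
I(X;Y) = 0.0239, I(X;f(Y)) = 0.0115, inequality holds: 0.0239 ≥ 0.0115

Data Processing Inequality: For any Markov chain X → Y → Z, we have I(X;Y) ≥ I(X;Z).

Here Z = f(Y) is a deterministic function of Y, forming X → Y → Z.

Original I(X;Y) = 0.0239 bits

After applying f:
P(X,Z) where Z=f(Y):
- P(X,Z=0) = P(X,Y=2)
- P(X,Z=1) = P(X,Y=0) + P(X,Y=1) + P(X,Y=3)

I(X;Z) = I(X;f(Y)) = 0.0115 bits

Verification: 0.0239 ≥ 0.0115 ✓

Information cannot be created by processing; the function f can only lose information about X.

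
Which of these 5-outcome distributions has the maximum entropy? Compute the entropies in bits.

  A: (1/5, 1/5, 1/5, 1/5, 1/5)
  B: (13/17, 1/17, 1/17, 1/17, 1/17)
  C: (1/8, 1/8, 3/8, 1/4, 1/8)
A

For a discrete distribution over n outcomes, entropy is maximized by the uniform distribution.

Computing entropies:
H(A) = 2.3219 bits
H(B) = 1.2577 bits
H(C) = 2.1556 bits

The uniform distribution (where all probabilities equal 1/5) achieves the maximum entropy of log_2(5) = 2.3219 bits.

Distribution A has the highest entropy.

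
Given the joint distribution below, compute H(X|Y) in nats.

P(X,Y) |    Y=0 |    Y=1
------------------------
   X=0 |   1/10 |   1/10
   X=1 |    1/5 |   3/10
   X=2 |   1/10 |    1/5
1.0227 nats

Using the chain rule: H(X|Y) = H(X,Y) - H(Y)

First, compute H(X,Y) = 1.6957 nats

Marginal P(Y) = (2/5, 3/5)
H(Y) = 0.6730 nats

H(X|Y) = H(X,Y) - H(Y) = 1.6957 - 0.6730 = 1.0227 nats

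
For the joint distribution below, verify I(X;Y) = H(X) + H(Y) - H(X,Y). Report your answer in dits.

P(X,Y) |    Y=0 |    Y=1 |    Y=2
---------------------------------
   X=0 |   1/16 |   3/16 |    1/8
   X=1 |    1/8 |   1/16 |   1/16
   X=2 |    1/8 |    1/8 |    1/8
I(X;Y) = 0.0189 dits

Mutual information has multiple equivalent forms:
- I(X;Y) = H(X) - H(X|Y)
- I(X;Y) = H(Y) - H(Y|X)
- I(X;Y) = H(X) + H(Y) - H(X,Y)

Computing all quantities:
H(X) = 0.4700, H(Y) = 0.4755, H(X,Y) = 0.9265
H(X|Y) = 0.4511, H(Y|X) = 0.4565

Verification:
H(X) - H(X|Y) = 0.4700 - 0.4511 = 0.0189
H(Y) - H(Y|X) = 0.4755 - 0.4565 = 0.0189
H(X) + H(Y) - H(X,Y) = 0.4700 + 0.4755 - 0.9265 = 0.0189

All forms give I(X;Y) = 0.0189 dits. ✓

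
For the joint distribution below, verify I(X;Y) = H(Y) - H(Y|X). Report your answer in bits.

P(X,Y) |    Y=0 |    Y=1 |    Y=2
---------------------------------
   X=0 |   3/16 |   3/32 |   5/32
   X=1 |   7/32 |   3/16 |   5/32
I(X;Y) = 0.0134 bits

Mutual information has multiple equivalent forms:
- I(X;Y) = H(X) - H(X|Y)
- I(X;Y) = H(Y) - H(Y|X)
- I(X;Y) = H(X) + H(Y) - H(X,Y)

Computing all quantities:
H(X) = 0.9887, H(Y) = 1.5671, H(X,Y) = 2.5423
H(X|Y) = 0.9753, H(Y|X) = 1.5536

Verification:
H(X) - H(X|Y) = 0.9887 - 0.9753 = 0.0134
H(Y) - H(Y|X) = 1.5671 - 1.5536 = 0.0134
H(X) + H(Y) - H(X,Y) = 0.9887 + 1.5671 - 2.5423 = 0.0134

All forms give I(X;Y) = 0.0134 bits. ✓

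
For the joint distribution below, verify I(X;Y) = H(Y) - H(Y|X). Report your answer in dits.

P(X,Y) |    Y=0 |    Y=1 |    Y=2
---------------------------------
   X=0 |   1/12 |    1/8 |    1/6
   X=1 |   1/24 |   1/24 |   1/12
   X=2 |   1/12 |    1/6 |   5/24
I(X;Y) = 0.0020 dits

Mutual information has multiple equivalent forms:
- I(X;Y) = H(X) - H(X|Y)
- I(X;Y) = H(Y) - H(Y|X)
- I(X;Y) = H(X) + H(Y) - H(X,Y)

Computing all quantities:
H(X) = 0.4447, H(Y) = 0.4563, H(X,Y) = 0.8990
H(X|Y) = 0.4428, H(Y|X) = 0.4543

Verification:
H(X) - H(X|Y) = 0.4447 - 0.4428 = 0.0020
H(Y) - H(Y|X) = 0.4563 - 0.4543 = 0.0020
H(X) + H(Y) - H(X,Y) = 0.4447 + 0.4563 - 0.8990 = 0.0020

All forms give I(X;Y) = 0.0020 dits. ✓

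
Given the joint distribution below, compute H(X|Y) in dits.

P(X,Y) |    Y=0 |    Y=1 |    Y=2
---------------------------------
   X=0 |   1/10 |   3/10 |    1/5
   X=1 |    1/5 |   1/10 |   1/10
0.2635 dits

Using the chain rule: H(X|Y) = H(X,Y) - H(Y)

First, compute H(X,Y) = 0.7365 dits

Marginal P(Y) = (3/10, 2/5, 3/10)
H(Y) = 0.4729 dits

H(X|Y) = H(X,Y) - H(Y) = 0.7365 - 0.4729 = 0.2635 dits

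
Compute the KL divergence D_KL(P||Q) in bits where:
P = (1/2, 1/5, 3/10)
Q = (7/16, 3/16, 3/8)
0.0184 bits

KL divergence: D_KL(P||Q) = Σ p(x) log(p(x)/q(x))

Computing term by term:
  x=0: 1/2 × log_2[(1/2)/(7/16)] = 1/2 × 0.1926 = 0.0963
  x=1: 1/5 × log_2[(1/5)/(3/16)] = 1/5 × 0.0931 = 0.0186
  x=2: 3/10 × log_2[(3/10)/(3/8)] = 3/10 × -0.3219 = -0.0966

D_KL(P||Q) = 0.0184 bits

Note: KL divergence is always non-negative and equals 0 iff P = Q.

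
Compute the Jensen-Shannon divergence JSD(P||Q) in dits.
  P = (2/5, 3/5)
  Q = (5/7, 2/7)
0.0221 dits

Jensen-Shannon divergence is:
JSD(P||Q) = 0.5 × D_KL(P||M) + 0.5 × D_KL(Q||M)
where M = 0.5 × (P + Q) is the mixture distribution.

M = 0.5 × (2/5, 3/5) + 0.5 × (5/7, 2/7) = (0.557143, 0.442857)

D_KL(P||M) = 0.0216 dits
D_KL(Q||M) = 0.0227 dits

JSD(P||Q) = 0.5 × 0.0216 + 0.5 × 0.0227 = 0.0221 dits

Unlike KL divergence, JSD is symmetric and bounded: 0 ≤ JSD ≤ log(2).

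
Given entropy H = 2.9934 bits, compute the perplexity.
7.9635

Perplexity is 2^H (or exp(H) for natural log).

H = 2.9934 bits
Perplexity = 2^2.9934 = 7.9635

Interpretation: The model's uncertainty is equivalent to choosing uniformly among 8.0 options.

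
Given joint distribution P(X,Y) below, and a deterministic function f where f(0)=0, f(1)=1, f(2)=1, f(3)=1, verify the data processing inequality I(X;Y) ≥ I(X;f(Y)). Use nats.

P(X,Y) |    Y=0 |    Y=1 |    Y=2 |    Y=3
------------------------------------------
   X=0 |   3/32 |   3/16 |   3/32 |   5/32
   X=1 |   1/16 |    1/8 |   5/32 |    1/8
I(X;Y) = 0.0171, I(X;f(Y)) = 0.0018, inequality holds: 0.0171 ≥ 0.0018

Data Processing Inequality: For any Markov chain X → Y → Z, we have I(X;Y) ≥ I(X;Z).

Here Z = f(Y) is a deterministic function of Y, forming X → Y → Z.

Original I(X;Y) = 0.0171 nats

After applying f:
P(X,Z) where Z=f(Y):
- P(X,Z=0) = P(X,Y=0)
- P(X,Z=1) = P(X,Y=1) + P(X,Y=2) + P(X,Y=3)

I(X;Z) = I(X;f(Y)) = 0.0018 nats

Verification: 0.0171 ≥ 0.0018 ✓

Information cannot be created by processing; the function f can only lose information about X.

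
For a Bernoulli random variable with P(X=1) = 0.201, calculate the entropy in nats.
0.5018 nats

The binary entropy function is:
H(p) = -p log(p) - (1-p) log(1-p)

H(0.201) = -0.201 × log_e(0.201) - 0.799 × log_e(0.799)
H(0.201) = 0.5018 nats

Note: Binary entropy is maximized at p=0.5 (H=1 bit) and minimized at p=0 or p=1 (H=0).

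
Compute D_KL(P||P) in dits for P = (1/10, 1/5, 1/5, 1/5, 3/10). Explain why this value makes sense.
0.0000 dits

KL divergence satisfies the Gibbs inequality: D_KL(P||Q) ≥ 0 for all distributions P, Q.

D_KL(P||Q) = Σ p(x) log(p(x)/q(x))
Each term is p(x) × log_10(p(x)/p(x)) = p(x) × log_10(1) = 0, so the sum is 0.
D_KL(P||Q) = 0.0000 dits

When P = Q, the KL divergence is exactly 0, as there is no 'divergence' between identical distributions.

This non-negativity is a fundamental property: relative entropy cannot be negative because it measures how different Q is from P.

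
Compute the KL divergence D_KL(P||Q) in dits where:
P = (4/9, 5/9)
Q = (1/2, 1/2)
0.0027 dits

KL divergence: D_KL(P||Q) = Σ p(x) log(p(x)/q(x))

Computing term by term:
  x=0: 4/9 × log_10[(4/9)/(1/2)] = 4/9 × -0.0512 = -0.0227
  x=1: 5/9 × log_10[(5/9)/(1/2)] = 5/9 × 0.0458 = 0.0254

D_KL(P||Q) = 0.0027 dits

Note: KL divergence is always non-negative and equals 0 iff P = Q.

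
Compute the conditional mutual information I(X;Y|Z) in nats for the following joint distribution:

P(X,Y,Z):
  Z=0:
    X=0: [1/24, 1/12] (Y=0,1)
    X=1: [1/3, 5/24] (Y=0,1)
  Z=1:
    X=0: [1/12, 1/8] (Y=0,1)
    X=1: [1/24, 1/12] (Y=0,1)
0.0172 nats

Conditional mutual information: I(X;Y|Z) = H(X|Z) + H(Y|Z) - H(X,Y|Z)

H(Z) = 0.6365
H(X,Z) = 1.1788 → H(X|Z) = 0.5422
H(Y,Z) = 1.3139 → H(Y|Z) = 0.6774
H(X,Y,Z) = 1.8390 → H(X,Y|Z) = 1.2025

I(X;Y|Z) = 0.5422 + 0.6774 - 1.2025 = 0.0172 nats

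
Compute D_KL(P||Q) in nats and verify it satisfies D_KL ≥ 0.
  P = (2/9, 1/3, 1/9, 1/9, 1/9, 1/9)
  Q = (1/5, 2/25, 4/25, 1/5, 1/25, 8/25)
0.3893 nats

KL divergence satisfies the Gibbs inequality: D_KL(P||Q) ≥ 0 for all distributions P, Q.

D_KL(P||Q) = Σ p(x) log(p(x)/q(x))
Term by term:
  x=0: 2/9 × log_e[(2/9)/(1/5)] = 0.0234
  x=1: 1/3 × log_e[(1/3)/(2/25)] = 0.4757
  x=2: 1/9 × log_e[(1/9)/(4/25)] = -0.0405
  x=3: 1/9 × log_e[(1/9)/(1/5)] = -0.0653
  x=4: 1/9 × log_e[(1/9)/(1/25)] = 0.1135
  x=5: 1/9 × log_e[(1/9)/(8/25)] = -0.1175
D_KL(P||Q) = 0.3893 nats

D_KL(P||Q) = 0.3893 ≥ 0 ✓

This non-negativity is a fundamental property: relative entropy cannot be negative because it measures how different Q is from P.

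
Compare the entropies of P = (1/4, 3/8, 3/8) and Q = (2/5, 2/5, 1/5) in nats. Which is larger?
P

Computing entropies in nats:
H(P) = 1.0822
H(Q) = 1.0549

Distribution P has higher entropy.

Intuition: The distribution closer to uniform (more spread out) has higher entropy.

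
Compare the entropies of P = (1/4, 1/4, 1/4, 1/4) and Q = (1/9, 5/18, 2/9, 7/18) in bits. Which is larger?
P

Computing entropies in bits:
H(P) = 2.0000
H(Q) = 1.8776

Distribution P has higher entropy.

Intuition: The distribution closer to uniform (more spread out) has higher entropy.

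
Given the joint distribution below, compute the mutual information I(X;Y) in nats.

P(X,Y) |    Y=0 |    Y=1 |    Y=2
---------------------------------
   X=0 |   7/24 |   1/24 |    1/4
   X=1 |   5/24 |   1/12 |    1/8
0.0213 nats

Mutual information: I(X;Y) = H(X) + H(Y) - H(X,Y)

Marginals:
P(X) = (7/12, 5/12), H(X) = 0.6792 nats
P(Y) = (1/2, 1/8, 3/8), H(Y) = 0.9743 nats

Joint entropy: H(X,Y) = 1.6322 nats

I(X;Y) = 0.6792 + 0.9743 - 1.6322 = 0.0213 nats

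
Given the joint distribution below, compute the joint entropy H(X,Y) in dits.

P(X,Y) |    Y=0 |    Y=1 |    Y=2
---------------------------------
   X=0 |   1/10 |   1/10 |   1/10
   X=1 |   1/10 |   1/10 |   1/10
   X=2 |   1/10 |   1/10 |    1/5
0.9398 dits

Joint entropy is H(X,Y) = -Σ_{x,y} p(x,y) log p(x,y).

Summing over all non-zero entries:
H(X,Y) = -[1/10·log_10(1/10) + 1/10·log_10(1/10) + 1/10·log_10(1/10) + 1/10·log_10(1/10) + 1/10·log_10(1/10) + 1/10·log_10(1/10) + 1/10·log_10(1/10) + 1/10·log_10(1/10) + 1/5·log_10(1/5)]
H(X,Y) = 0.9398 dits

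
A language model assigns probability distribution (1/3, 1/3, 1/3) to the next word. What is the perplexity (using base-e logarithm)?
3.0000

Perplexity is e^H (or exp(H) for natural log).

First, H = -Σ p log p = 1.0986 nats
Perplexity = e^1.0986 = 3.0000

Interpretation: The model's uncertainty is equivalent to choosing uniformly among 3.0 options.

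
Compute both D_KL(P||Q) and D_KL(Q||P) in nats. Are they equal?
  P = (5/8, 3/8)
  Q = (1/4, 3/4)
D_KL(P||Q) = 0.3128, D_KL(Q||P) = 0.2908

KL divergence is not symmetric: D_KL(P||Q) ≠ D_KL(Q||P) in general.

D_KL(P||Q) = 0.3128 nats
D_KL(Q||P) = 0.2908 nats

No, they are not equal!

This asymmetry is why KL divergence is not a true distance metric.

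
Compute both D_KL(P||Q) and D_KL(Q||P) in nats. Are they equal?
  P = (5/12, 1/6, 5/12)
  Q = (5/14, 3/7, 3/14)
D_KL(P||Q) = 0.1839, D_KL(Q||P) = 0.2072

KL divergence is not symmetric: D_KL(P||Q) ≠ D_KL(Q||P) in general.

D_KL(P||Q) = 0.1839 nats
D_KL(Q||P) = 0.2072 nats

No, they are not equal!

This asymmetry is why KL divergence is not a true distance metric.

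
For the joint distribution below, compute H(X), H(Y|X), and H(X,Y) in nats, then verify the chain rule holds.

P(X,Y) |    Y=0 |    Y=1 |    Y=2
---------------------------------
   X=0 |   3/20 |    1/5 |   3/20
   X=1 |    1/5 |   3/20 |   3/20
H(X,Y) = 1.7820, H(X) = 0.6931, H(Y|X) = 1.0889 (all in nats)

Chain rule: H(X,Y) = H(X) + H(Y|X)

Left side — joint entropy directly:
H(X,Y) = -Σ p(x,y) log p(x,y) = 1.7820 nats

Right side — compute H(Y|X) from the conditional distributions:
P(X) = (1/2, 1/2), so H(X) = 0.6931 nats
H(Y|X) = Σ_x P(X=x) · H(Y|X=x):
  P(Y|X=0) = (3/10, 2/5, 3/10), H(Y|X=0) = 1.0889, weight P(X=0) = 1/2
  P(Y|X=1) = (2/5, 3/10, 3/10), H(Y|X=1) = 1.0889, weight P(X=1) = 1/2
H(Y|X) = 1.0889 nats

H(X) + H(Y|X) = 0.6931 + 1.0889 = 1.7820 nats

Both sides equal 1.7820 nats. ✓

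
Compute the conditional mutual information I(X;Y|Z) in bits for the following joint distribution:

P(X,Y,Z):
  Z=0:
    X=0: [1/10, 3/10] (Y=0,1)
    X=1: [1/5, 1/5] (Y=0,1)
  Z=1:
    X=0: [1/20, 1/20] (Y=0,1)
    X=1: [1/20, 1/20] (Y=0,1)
0.0390 bits

Conditional mutual information: I(X;Y|Z) = H(X|Z) + H(Y|Z) - H(X,Y|Z)

H(Z) = 0.7219
H(X,Z) = 1.7219 → H(X|Z) = 1.0000
H(Y,Z) = 1.6855 → H(Y|Z) = 0.9635
H(X,Y,Z) = 2.6464 → H(X,Y|Z) = 1.9245

I(X;Y|Z) = 1.0000 + 0.9635 - 1.9245 = 0.0390 bits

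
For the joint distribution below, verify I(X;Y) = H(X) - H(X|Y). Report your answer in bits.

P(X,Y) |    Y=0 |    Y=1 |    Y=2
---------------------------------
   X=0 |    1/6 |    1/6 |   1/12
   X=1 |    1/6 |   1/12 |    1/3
I(X;Y) = 0.1162 bits

Mutual information has multiple equivalent forms:
- I(X;Y) = H(X) - H(X|Y)
- I(X;Y) = H(Y) - H(Y|X)
- I(X;Y) = H(X) + H(Y) - H(X,Y)

Computing all quantities:
H(X) = 0.9799, H(Y) = 1.5546, H(X,Y) = 2.4183
H(X|Y) = 0.8637, H(Y|X) = 1.4384

Verification:
H(X) - H(X|Y) = 0.9799 - 0.8637 = 0.1162
H(Y) - H(Y|X) = 1.5546 - 1.4384 = 0.1162
H(X) + H(Y) - H(X,Y) = 0.9799 + 1.5546 - 2.4183 = 0.1162

All forms give I(X;Y) = 0.1162 bits. ✓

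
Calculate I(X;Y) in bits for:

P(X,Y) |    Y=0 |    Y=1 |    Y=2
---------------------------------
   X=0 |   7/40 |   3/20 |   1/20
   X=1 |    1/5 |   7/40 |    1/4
0.0620 bits

Mutual information: I(X;Y) = H(X) + H(Y) - H(X,Y)

Marginals:
P(X) = (3/8, 5/8), H(X) = 0.9544 bits
P(Y) = (3/8, 13/40, 3/10), H(Y) = 1.5787 bits

Joint entropy: H(X,Y) = 2.4711 bits

I(X;Y) = 0.9544 + 1.5787 - 2.4711 = 0.0620 bits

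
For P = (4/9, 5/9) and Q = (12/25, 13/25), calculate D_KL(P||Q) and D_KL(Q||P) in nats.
D_KL(P||Q) = 0.0025, D_KL(Q||P) = 0.0025

KL divergence is not symmetric: D_KL(P||Q) ≠ D_KL(Q||P) in general.

D_KL(P||Q) = 0.0025 nats
D_KL(Q||P) = 0.0025 nats

In this case they happen to be equal (to 4 decimal places).

This asymmetry is why KL divergence is not a true distance metric.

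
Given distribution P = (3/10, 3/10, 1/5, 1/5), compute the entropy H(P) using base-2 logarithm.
1.9710 bits

Shannon entropy is H(X) = -Σ p(x) log p(x).

For P = (3/10, 3/10, 1/5, 1/5):
H = -3/10 × log_2(3/10) -3/10 × log_2(3/10) -1/5 × log_2(1/5) -1/5 × log_2(1/5)
H = 1.9710 bits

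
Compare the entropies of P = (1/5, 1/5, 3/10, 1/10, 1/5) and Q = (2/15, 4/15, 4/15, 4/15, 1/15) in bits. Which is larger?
P

Computing entropies in bits:
H(P) = 2.2464
H(Q) = 2.1736

Distribution P has higher entropy.

Intuition: The distribution closer to uniform (more spread out) has higher entropy.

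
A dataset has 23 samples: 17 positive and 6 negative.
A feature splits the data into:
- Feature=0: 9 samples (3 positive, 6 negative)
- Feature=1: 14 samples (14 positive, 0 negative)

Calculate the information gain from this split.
0.4687 bits

Information Gain = H(Y) - H(Y|Feature)

Before split:
P(positive) = 17/23 = 0.7391
H(Y) = 0.8281 bits

After split:
Feature=0: H = 0.9183 bits (weight = 9/23)
Feature=1: H = 0.0000 bits (weight = 14/23)
H(Y|Feature) = (9/23)×0.9183 + (14/23)×0.0000 = 0.3593 bits

Information Gain = 0.8281 - 0.3593 = 0.4687 bits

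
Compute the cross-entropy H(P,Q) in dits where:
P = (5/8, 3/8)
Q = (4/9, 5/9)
0.3158 dits

Cross-entropy: H(P,Q) = -Σ p(x) log q(x)

Alternatively: H(P,Q) = H(P) + D_KL(P||Q)
H(P) = 0.2873 dits
D_KL(P||Q) = 0.0285 dits

H(P,Q) = 0.2873 + 0.0285 = 0.3158 dits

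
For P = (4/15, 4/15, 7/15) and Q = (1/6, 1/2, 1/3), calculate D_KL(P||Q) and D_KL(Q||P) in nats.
D_KL(P||Q) = 0.1147, D_KL(Q||P) = 0.1238

KL divergence is not symmetric: D_KL(P||Q) ≠ D_KL(Q||P) in general.

D_KL(P||Q) = 0.1147 nats
D_KL(Q||P) = 0.1238 nats

No, they are not equal!

This asymmetry is why KL divergence is not a true distance metric.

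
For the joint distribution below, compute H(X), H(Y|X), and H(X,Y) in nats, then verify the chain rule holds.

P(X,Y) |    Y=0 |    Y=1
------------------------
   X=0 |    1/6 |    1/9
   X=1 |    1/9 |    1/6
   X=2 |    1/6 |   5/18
H(X,Y) = 1.7400, H(X) = 1.0720, H(Y|X) = 0.6679 (all in nats)

Chain rule: H(X,Y) = H(X) + H(Y|X)

Left side — joint entropy directly:
H(X,Y) = -Σ p(x,y) log p(x,y) = 1.7400 nats

Right side — compute H(Y|X) from the conditional distributions:
P(X) = (5/18, 5/18, 4/9), so H(X) = 1.0720 nats
H(Y|X) = Σ_x P(X=x) · H(Y|X=x):
  P(Y|X=0) = (3/5, 2/5), H(Y|X=0) = 0.6730, weight P(X=0) = 5/18
  P(Y|X=1) = (2/5, 3/5), H(Y|X=1) = 0.6730, weight P(X=1) = 5/18
  P(Y|X=2) = (3/8, 5/8), H(Y|X=2) = 0.6616, weight P(X=2) = 4/9
H(Y|X) = 0.6679 nats

H(X) + H(Y|X) = 1.0720 + 0.6679 = 1.7400 nats

Both sides equal 1.7400 nats. ✓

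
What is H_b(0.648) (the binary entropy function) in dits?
0.2817 dits

The binary entropy function is:
H(p) = -p log(p) - (1-p) log(1-p)

H(0.648) = -0.648 × log_10(0.648) - 0.352 × log_10(0.352)
H(0.648) = 0.2817 dits

Note: Binary entropy is maximized at p=0.5 (H=1 bit) and minimized at p=0 or p=1 (H=0).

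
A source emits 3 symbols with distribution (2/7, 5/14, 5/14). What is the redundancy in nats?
0.0052 nats

Redundancy measures how far a source is from maximum entropy:
R = H_max - H(X)

Maximum entropy for 3 symbols: H_max = log_e(3) = 1.0986 nats
Actual entropy: H(X) = 1.0934 nats
Redundancy: R = 1.0986 - 1.0934 = 0.0052 nats

This redundancy represents potential for compression: the source could be compressed by 0.0052 nats per symbol.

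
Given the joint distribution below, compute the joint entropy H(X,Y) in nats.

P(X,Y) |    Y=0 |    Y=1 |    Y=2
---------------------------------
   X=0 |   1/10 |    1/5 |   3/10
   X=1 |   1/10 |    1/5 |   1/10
1.6957 nats

Joint entropy is H(X,Y) = -Σ_{x,y} p(x,y) log p(x,y).

Summing over all non-zero entries:
H(X,Y) = -[1/10·log_e(1/10) + 1/5·log_e(1/5) + 3/10·log_e(3/10) + 1/10·log_e(1/10) + 1/5·log_e(1/5) + 1/10·log_e(1/10)]
H(X,Y) = 1.6957 nats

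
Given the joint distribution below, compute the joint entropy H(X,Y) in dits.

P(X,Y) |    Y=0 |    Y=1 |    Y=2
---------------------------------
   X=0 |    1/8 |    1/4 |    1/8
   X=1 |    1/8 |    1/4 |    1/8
0.7526 dits

Joint entropy is H(X,Y) = -Σ_{x,y} p(x,y) log p(x,y).

Summing over all non-zero entries:
H(X,Y) = -[1/8·log_10(1/8) + 1/4·log_10(1/4) + 1/8·log_10(1/8) + 1/8·log_10(1/8) + 1/4·log_10(1/4) + 1/8·log_10(1/8)]
H(X,Y) = 0.7526 dits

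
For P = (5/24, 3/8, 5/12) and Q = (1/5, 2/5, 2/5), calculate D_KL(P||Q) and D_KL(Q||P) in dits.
D_KL(P||Q) = 0.0006, D_KL(Q||P) = 0.0006

KL divergence is not symmetric: D_KL(P||Q) ≠ D_KL(Q||P) in general.

D_KL(P||Q) = 0.0006 dits
D_KL(Q||P) = 0.0006 dits

In this case they happen to be equal (to 4 decimal places).

This asymmetry is why KL divergence is not a true distance metric.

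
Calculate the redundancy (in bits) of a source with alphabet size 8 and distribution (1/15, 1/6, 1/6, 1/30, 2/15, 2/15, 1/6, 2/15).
0.1207 bits

Redundancy measures how far a source is from maximum entropy:
R = H_max - H(X)

Maximum entropy for 8 symbols: H_max = log_2(8) = 3.0000 bits
Actual entropy: H(X) = 2.8793 bits
Redundancy: R = 3.0000 - 2.8793 = 0.1207 bits

This redundancy represents potential for compression: the source could be compressed by 0.1207 bits per symbol.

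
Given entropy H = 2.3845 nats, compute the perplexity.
10.8536

Perplexity is e^H (or exp(H) for natural log).

H = 2.3845 nats
Perplexity = e^2.3845 = 10.8536

Interpretation: The model's uncertainty is equivalent to choosing uniformly among 10.9 options.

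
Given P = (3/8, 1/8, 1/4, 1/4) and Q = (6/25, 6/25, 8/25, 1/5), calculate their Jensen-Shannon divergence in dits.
0.0088 dits

Jensen-Shannon divergence is:
JSD(P||Q) = 0.5 × D_KL(P||M) + 0.5 × D_KL(Q||M)
where M = 0.5 × (P + Q) is the mixture distribution.

M = 0.5 × (3/8, 1/8, 1/4, 1/4) + 0.5 × (6/25, 6/25, 8/25, 1/5) = (0.3075, 0.1825, 0.285, 9/40)

D_KL(P||M) = 0.0090 dits
D_KL(Q||M) = 0.0086 dits

JSD(P||Q) = 0.5 × 0.0090 + 0.5 × 0.0086 = 0.0088 dits

Unlike KL divergence, JSD is symmetric and bounded: 0 ≤ JSD ≤ log(2).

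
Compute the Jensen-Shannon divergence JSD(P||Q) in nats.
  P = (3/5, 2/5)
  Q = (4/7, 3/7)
0.0004 nats

Jensen-Shannon divergence is:
JSD(P||Q) = 0.5 × D_KL(P||M) + 0.5 × D_KL(Q||M)
where M = 0.5 × (P + Q) is the mixture distribution.

M = 0.5 × (3/5, 2/5) + 0.5 × (4/7, 3/7) = (0.585714, 0.414286)

D_KL(P||M) = 0.0004 nats
D_KL(Q||M) = 0.0004 nats

JSD(P||Q) = 0.5 × 0.0004 + 0.5 × 0.0004 = 0.0004 nats

Unlike KL divergence, JSD is symmetric and bounded: 0 ≤ JSD ≤ log(2).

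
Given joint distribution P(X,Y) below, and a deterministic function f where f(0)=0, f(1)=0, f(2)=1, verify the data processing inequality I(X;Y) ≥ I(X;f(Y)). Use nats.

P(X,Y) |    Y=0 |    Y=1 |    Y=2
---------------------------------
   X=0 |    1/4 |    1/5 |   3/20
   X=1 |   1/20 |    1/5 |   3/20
I(X;Y) = 0.0526, I(X;f(Y)) = 0.0088, inequality holds: 0.0526 ≥ 0.0088

Data Processing Inequality: For any Markov chain X → Y → Z, we have I(X;Y) ≥ I(X;Z).

Here Z = f(Y) is a deterministic function of Y, forming X → Y → Z.

Original I(X;Y) = 0.0526 nats

After applying f:
P(X,Z) where Z=f(Y):
- P(X,Z=0) = P(X,Y=0) + P(X,Y=1)
- P(X,Z=1) = P(X,Y=2)

I(X;Z) = I(X;f(Y)) = 0.0088 nats

Verification: 0.0526 ≥ 0.0088 ✓

Information cannot be created by processing; the function f can only lose information about X.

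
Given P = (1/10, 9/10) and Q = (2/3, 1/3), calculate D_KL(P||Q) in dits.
0.3058 dits

KL divergence: D_KL(P||Q) = Σ p(x) log(p(x)/q(x))

Computing term by term:
  x=0: 1/10 × log_10[(1/10)/(2/3)] = 1/10 × -0.8239 = -0.0824
  x=1: 9/10 × log_10[(9/10)/(1/3)] = 9/10 × 0.4314 = 0.3882

D_KL(P||Q) = 0.3058 dits

Note: KL divergence is always non-negative and equals 0 iff P = Q.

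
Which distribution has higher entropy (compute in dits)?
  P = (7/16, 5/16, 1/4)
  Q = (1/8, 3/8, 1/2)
P

Computing entropies in dits:
H(P) = 0.4654
H(Q) = 0.4231

Distribution P has higher entropy.

Intuition: The distribution closer to uniform (more spread out) has higher entropy.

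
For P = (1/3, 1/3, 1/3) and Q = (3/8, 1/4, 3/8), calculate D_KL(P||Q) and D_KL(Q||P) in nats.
D_KL(P||Q) = 0.0174, D_KL(Q||P) = 0.0164

KL divergence is not symmetric: D_KL(P||Q) ≠ D_KL(Q||P) in general.

D_KL(P||Q) = 0.0174 nats
D_KL(Q||P) = 0.0164 nats

No, they are not equal!

This asymmetry is why KL divergence is not a true distance metric.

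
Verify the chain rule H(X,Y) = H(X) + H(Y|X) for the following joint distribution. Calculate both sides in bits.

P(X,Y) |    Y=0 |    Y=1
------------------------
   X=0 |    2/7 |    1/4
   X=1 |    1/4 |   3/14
H(X,Y) = 1.9926, H(X) = 0.9963, H(Y|X) = 0.9963 (all in bits)

Chain rule: H(X,Y) = H(X) + H(Y|X)

Left side — joint entropy directly:
H(X,Y) = -Σ p(x,y) log p(x,y) = 1.9926 bits

Right side — compute H(Y|X) from the conditional distributions:
P(X) = (15/28, 13/28), so H(X) = 0.9963 bits
H(Y|X) = Σ_x P(X=x) · H(Y|X=x):
  P(Y|X=0) = (8/15, 7/15), H(Y|X=0) = 0.9968, weight P(X=0) = 15/28
  P(Y|X=1) = (7/13, 6/13), H(Y|X=1) = 0.9957, weight P(X=1) = 13/28
H(Y|X) = 0.9963 bits

H(X) + H(Y|X) = 0.9963 + 0.9963 = 1.9926 bits

Both sides equal 1.9926 bits. ✓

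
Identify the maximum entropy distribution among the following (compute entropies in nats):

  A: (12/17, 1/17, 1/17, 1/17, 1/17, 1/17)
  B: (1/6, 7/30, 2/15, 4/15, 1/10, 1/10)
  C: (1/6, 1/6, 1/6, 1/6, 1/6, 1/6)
C

For a discrete distribution over n outcomes, entropy is maximized by the uniform distribution.

Computing entropies:
H(A) = 1.0792 nats
H(B) = 1.7198 nats
H(C) = 1.7918 nats

The uniform distribution (where all probabilities equal 1/6) achieves the maximum entropy of log_e(6) = 1.7918 nats.

Distribution C has the highest entropy.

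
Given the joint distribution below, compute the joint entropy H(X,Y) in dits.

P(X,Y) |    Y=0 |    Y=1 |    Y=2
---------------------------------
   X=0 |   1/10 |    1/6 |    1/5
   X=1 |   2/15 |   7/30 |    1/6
0.7633 dits

Joint entropy is H(X,Y) = -Σ_{x,y} p(x,y) log p(x,y).

Summing over all non-zero entries:
H(X,Y) = -[1/10·log_10(1/10) + 1/6·log_10(1/6) + 1/5·log_10(1/5) + 2/15·log_10(2/15) + 7/30·log_10(7/30) + 1/6·log_10(1/6)]
H(X,Y) = 0.7633 dits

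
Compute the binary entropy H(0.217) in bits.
0.7547 bits

The binary entropy function is:
H(p) = -p log(p) - (1-p) log(1-p)

H(0.217) = -0.217 × log_2(0.217) - 0.783 × log_2(0.783)
H(0.217) = 0.7547 bits

Note: Binary entropy is maximized at p=0.5 (H=1 bit) and minimized at p=0 or p=1 (H=0).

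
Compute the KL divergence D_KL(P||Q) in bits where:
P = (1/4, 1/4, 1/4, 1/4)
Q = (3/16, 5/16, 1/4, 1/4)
0.0233 bits

KL divergence: D_KL(P||Q) = Σ p(x) log(p(x)/q(x))

Computing term by term:
  x=0: 1/4 × log_2[(1/4)/(3/16)] = 1/4 × 0.4150 = 0.1038
  x=1: 1/4 × log_2[(1/4)/(5/16)] = 1/4 × -0.3219 = -0.0805
  x=2: 1/4 × log_2[(1/4)/(1/4)] = 1/4 × 0.0000 = 0.0000
  x=3: 1/4 × log_2[(1/4)/(1/4)] = 1/4 × 0.0000 = 0.0000

D_KL(P||Q) = 0.0233 bits

Note: KL divergence is always non-negative and equals 0 iff P = Q.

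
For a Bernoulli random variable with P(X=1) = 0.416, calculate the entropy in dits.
0.2949 dits

The binary entropy function is:
H(p) = -p log(p) - (1-p) log(1-p)

H(0.416) = -0.416 × log_10(0.416) - 0.584 × log_10(0.584)
H(0.416) = 0.2949 dits

Note: Binary entropy is maximized at p=0.5 (H=1 bit) and minimized at p=0 or p=1 (H=0).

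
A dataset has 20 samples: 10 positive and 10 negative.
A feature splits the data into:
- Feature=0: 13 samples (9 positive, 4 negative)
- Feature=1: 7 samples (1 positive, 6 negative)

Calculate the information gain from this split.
0.2141 bits

Information Gain = H(Y) - H(Y|Feature)

Before split:
P(positive) = 10/20 = 0.5000
H(Y) = 1.0000 bits

After split:
Feature=0: H = 0.8905 bits (weight = 13/20)
Feature=1: H = 0.5917 bits (weight = 7/20)
H(Y|Feature) = (13/20)×0.8905 + (7/20)×0.5917 = 0.7859 bits

Information Gain = 1.0000 - 0.7859 = 0.2141 bits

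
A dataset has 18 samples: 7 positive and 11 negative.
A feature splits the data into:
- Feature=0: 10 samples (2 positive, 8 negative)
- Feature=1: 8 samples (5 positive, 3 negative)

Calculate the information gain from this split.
0.1388 bits

Information Gain = H(Y) - H(Y|Feature)

Before split:
P(positive) = 7/18 = 0.3889
H(Y) = 0.9641 bits

After split:
Feature=0: H = 0.7219 bits (weight = 10/18)
Feature=1: H = 0.9544 bits (weight = 8/18)
H(Y|Feature) = (10/18)×0.7219 + (8/18)×0.9544 = 0.8253 bits

Information Gain = 0.9641 - 0.8253 = 0.1388 bits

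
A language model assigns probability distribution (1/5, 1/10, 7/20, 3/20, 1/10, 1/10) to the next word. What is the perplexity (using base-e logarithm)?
5.2839

Perplexity is e^H (or exp(H) for natural log).

First, H = -Σ p log p = 1.6647 nats
Perplexity = e^1.6647 = 5.2839

Interpretation: The model's uncertainty is equivalent to choosing uniformly among 5.3 options.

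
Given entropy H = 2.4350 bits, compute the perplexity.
5.4076

Perplexity is 2^H (or exp(H) for natural log).

H = 2.4350 bits
Perplexity = 2^2.4350 = 5.4076

Interpretation: The model's uncertainty is equivalent to choosing uniformly among 5.4 options.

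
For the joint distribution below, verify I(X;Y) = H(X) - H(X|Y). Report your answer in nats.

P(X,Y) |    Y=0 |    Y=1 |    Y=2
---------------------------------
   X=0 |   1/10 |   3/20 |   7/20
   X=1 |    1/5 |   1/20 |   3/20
I(X;Y) = 0.0642 nats

Mutual information has multiple equivalent forms:
- I(X;Y) = H(X) - H(X|Y)
- I(X;Y) = H(Y) - H(Y|X)
- I(X;Y) = H(X) + H(Y) - H(X,Y)

Computing all quantities:
H(X) = 0.6730, H(Y) = 1.0297, H(X,Y) = 1.6385
H(X|Y) = 0.6089, H(Y|X) = 0.9655

Verification:
H(X) - H(X|Y) = 0.6730 - 0.6089 = 0.0642
H(Y) - H(Y|X) = 1.0297 - 0.9655 = 0.0642
H(X) + H(Y) - H(X,Y) = 0.6730 + 1.0297 - 1.6385 = 0.0642

All forms give I(X;Y) = 0.0642 nats. ✓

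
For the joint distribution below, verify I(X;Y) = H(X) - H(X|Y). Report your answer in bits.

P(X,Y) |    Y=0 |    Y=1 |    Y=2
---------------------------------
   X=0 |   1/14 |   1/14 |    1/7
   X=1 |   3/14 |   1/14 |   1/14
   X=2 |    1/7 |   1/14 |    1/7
I(X;Y) = 0.0689 bits

Mutual information has multiple equivalent forms:
- I(X;Y) = H(X) - H(X|Y)
- I(X;Y) = H(Y) - H(Y|X)
- I(X;Y) = H(X) + H(Y) - H(X,Y)

Computing all quantities:
H(X) = 1.5774, H(Y) = 1.5306, H(X,Y) = 3.0391
H(X|Y) = 1.5085, H(Y|X) = 1.4617

Verification:
H(X) - H(X|Y) = 1.5774 - 1.5085 = 0.0689
H(Y) - H(Y|X) = 1.5306 - 1.4617 = 0.0689
H(X) + H(Y) - H(X,Y) = 1.5774 + 1.5306 - 3.0391 = 0.0689

All forms give I(X;Y) = 0.0689 bits. ✓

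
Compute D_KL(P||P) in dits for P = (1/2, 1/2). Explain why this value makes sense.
0.0000 dits

KL divergence satisfies the Gibbs inequality: D_KL(P||Q) ≥ 0 for all distributions P, Q.

D_KL(P||Q) = Σ p(x) log(p(x)/q(x))
Each term is p(x) × log_10(p(x)/p(x)) = p(x) × log_10(1) = 0, so the sum is 0.
D_KL(P||Q) = 0.0000 dits

When P = Q, the KL divergence is exactly 0, as there is no 'divergence' between identical distributions.

This non-negativity is a fundamental property: relative entropy cannot be negative because it measures how different Q is from P.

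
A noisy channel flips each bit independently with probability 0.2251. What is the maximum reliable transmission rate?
0.2306 bits

For a binary symmetric channel (BSC) with error probability p:
Capacity C = 1 - H(p) bits per symbol

where H(p) = -p log₂(p) - (1-p) log₂(1-p) is the binary entropy function.

H(0.2251) = 0.7694 bits
C = 1 - 0.7694 = 0.2306 bits per symbol

This means we can reliably transmit up to 0.2306 bits of information per channel use.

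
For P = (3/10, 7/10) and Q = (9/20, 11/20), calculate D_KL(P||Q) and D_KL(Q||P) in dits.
D_KL(P||Q) = 0.0205, D_KL(Q||P) = 0.0216

KL divergence is not symmetric: D_KL(P||Q) ≠ D_KL(Q||P) in general.

D_KL(P||Q) = 0.0205 dits
D_KL(Q||P) = 0.0216 dits

No, they are not equal!

This asymmetry is why KL divergence is not a true distance metric.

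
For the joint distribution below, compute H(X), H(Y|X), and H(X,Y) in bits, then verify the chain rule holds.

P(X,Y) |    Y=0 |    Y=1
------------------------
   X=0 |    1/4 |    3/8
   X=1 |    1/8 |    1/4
H(X,Y) = 1.9056, H(X) = 0.9544, H(Y|X) = 0.9512 (all in bits)

Chain rule: H(X,Y) = H(X) + H(Y|X)

Left side — joint entropy directly:
H(X,Y) = -Σ p(x,y) log p(x,y) = 1.9056 bits

Right side — compute H(Y|X) from the conditional distributions:
P(X) = (5/8, 3/8), so H(X) = 0.9544 bits
H(Y|X) = Σ_x P(X=x) · H(Y|X=x):
  P(Y|X=0) = (2/5, 3/5), H(Y|X=0) = 0.9710, weight P(X=0) = 5/8
  P(Y|X=1) = (1/3, 2/3), H(Y|X=1) = 0.9183, weight P(X=1) = 3/8
H(Y|X) = 0.9512 bits

H(X) + H(Y|X) = 0.9544 + 0.9512 = 1.9056 bits

Both sides equal 1.9056 bits. ✓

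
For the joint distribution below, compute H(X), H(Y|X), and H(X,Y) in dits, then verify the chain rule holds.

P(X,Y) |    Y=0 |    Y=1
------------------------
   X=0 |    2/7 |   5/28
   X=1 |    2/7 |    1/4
H(X,Y) = 0.5950, H(X) = 0.2999, H(Y|X) = 0.2951 (all in dits)

Chain rule: H(X,Y) = H(X) + H(Y|X)

Left side — joint entropy directly:
H(X,Y) = -Σ p(x,y) log p(x,y) = 0.5950 dits

Right side — compute H(Y|X) from the conditional distributions:
P(X) = (13/28, 15/28), so H(X) = 0.2999 dits
H(Y|X) = Σ_x P(X=x) · H(Y|X=x):
  P(Y|X=0) = (8/13, 5/13), H(Y|X=0) = 0.2894, weight P(X=0) = 13/28
  P(Y|X=1) = (8/15, 7/15), H(Y|X=1) = 0.3001, weight P(X=1) = 15/28
H(Y|X) = 0.2951 dits

H(X) + H(Y|X) = 0.2999 + 0.2951 = 0.5950 dits

Both sides equal 0.5950 dits. ✓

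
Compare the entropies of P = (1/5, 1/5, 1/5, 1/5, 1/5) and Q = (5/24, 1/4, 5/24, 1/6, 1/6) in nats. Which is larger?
P

Computing entropies in nats:
H(P) = 1.6094
H(Q) = 1.5974

Distribution P has higher entropy.

Intuition: The distribution closer to uniform (more spread out) has higher entropy.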